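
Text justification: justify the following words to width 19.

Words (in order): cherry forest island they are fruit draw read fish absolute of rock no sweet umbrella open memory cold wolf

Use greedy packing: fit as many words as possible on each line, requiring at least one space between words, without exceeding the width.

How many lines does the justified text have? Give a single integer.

Line 1: ['cherry', 'forest'] (min_width=13, slack=6)
Line 2: ['island', 'they', 'are'] (min_width=15, slack=4)
Line 3: ['fruit', 'draw', 'read'] (min_width=15, slack=4)
Line 4: ['fish', 'absolute', 'of'] (min_width=16, slack=3)
Line 5: ['rock', 'no', 'sweet'] (min_width=13, slack=6)
Line 6: ['umbrella', 'open'] (min_width=13, slack=6)
Line 7: ['memory', 'cold', 'wolf'] (min_width=16, slack=3)
Total lines: 7

Answer: 7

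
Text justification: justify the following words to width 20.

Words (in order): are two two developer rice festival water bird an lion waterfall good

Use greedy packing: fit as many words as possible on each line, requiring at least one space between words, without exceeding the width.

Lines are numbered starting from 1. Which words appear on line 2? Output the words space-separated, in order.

Line 1: ['are', 'two', 'two'] (min_width=11, slack=9)
Line 2: ['developer', 'rice'] (min_width=14, slack=6)
Line 3: ['festival', 'water', 'bird'] (min_width=19, slack=1)
Line 4: ['an', 'lion', 'waterfall'] (min_width=17, slack=3)
Line 5: ['good'] (min_width=4, slack=16)

Answer: developer rice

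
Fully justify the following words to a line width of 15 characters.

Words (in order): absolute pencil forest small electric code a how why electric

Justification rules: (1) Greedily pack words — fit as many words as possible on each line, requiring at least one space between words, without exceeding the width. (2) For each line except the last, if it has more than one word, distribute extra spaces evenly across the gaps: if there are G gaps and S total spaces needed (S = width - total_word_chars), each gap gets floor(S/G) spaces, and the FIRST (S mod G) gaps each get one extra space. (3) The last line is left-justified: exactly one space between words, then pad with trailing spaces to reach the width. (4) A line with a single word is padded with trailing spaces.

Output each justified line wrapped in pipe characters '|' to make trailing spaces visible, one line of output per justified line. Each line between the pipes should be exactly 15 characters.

Line 1: ['absolute', 'pencil'] (min_width=15, slack=0)
Line 2: ['forest', 'small'] (min_width=12, slack=3)
Line 3: ['electric', 'code', 'a'] (min_width=15, slack=0)
Line 4: ['how', 'why'] (min_width=7, slack=8)
Line 5: ['electric'] (min_width=8, slack=7)

Answer: |absolute pencil|
|forest    small|
|electric code a|
|how         why|
|electric       |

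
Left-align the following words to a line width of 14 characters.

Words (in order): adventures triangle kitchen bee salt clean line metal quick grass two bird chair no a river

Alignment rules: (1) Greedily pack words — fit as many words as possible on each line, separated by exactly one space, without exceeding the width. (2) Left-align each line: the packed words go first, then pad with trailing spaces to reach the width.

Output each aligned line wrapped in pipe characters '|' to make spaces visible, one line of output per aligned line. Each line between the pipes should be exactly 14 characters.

Line 1: ['adventures'] (min_width=10, slack=4)
Line 2: ['triangle'] (min_width=8, slack=6)
Line 3: ['kitchen', 'bee'] (min_width=11, slack=3)
Line 4: ['salt', 'clean'] (min_width=10, slack=4)
Line 5: ['line', 'metal'] (min_width=10, slack=4)
Line 6: ['quick', 'grass'] (min_width=11, slack=3)
Line 7: ['two', 'bird', 'chair'] (min_width=14, slack=0)
Line 8: ['no', 'a', 'river'] (min_width=10, slack=4)

Answer: |adventures    |
|triangle      |
|kitchen bee   |
|salt clean    |
|line metal    |
|quick grass   |
|two bird chair|
|no a river    |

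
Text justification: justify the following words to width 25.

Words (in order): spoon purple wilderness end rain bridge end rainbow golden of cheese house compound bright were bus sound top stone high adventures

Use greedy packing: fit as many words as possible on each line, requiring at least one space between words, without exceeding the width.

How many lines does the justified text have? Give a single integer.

Line 1: ['spoon', 'purple', 'wilderness'] (min_width=23, slack=2)
Line 2: ['end', 'rain', 'bridge', 'end'] (min_width=19, slack=6)
Line 3: ['rainbow', 'golden', 'of', 'cheese'] (min_width=24, slack=1)
Line 4: ['house', 'compound', 'bright'] (min_width=21, slack=4)
Line 5: ['were', 'bus', 'sound', 'top', 'stone'] (min_width=24, slack=1)
Line 6: ['high', 'adventures'] (min_width=15, slack=10)
Total lines: 6

Answer: 6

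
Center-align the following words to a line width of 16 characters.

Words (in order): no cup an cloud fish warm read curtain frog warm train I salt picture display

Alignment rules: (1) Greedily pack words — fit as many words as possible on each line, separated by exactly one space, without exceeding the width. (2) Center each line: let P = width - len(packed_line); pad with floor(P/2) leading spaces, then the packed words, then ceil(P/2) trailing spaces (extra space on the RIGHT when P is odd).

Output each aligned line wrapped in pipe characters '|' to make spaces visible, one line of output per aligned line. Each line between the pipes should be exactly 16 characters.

Answer: |no cup an cloud |
| fish warm read |
|  curtain frog  |
|  warm train I  |
|  salt picture  |
|    display     |

Derivation:
Line 1: ['no', 'cup', 'an', 'cloud'] (min_width=15, slack=1)
Line 2: ['fish', 'warm', 'read'] (min_width=14, slack=2)
Line 3: ['curtain', 'frog'] (min_width=12, slack=4)
Line 4: ['warm', 'train', 'I'] (min_width=12, slack=4)
Line 5: ['salt', 'picture'] (min_width=12, slack=4)
Line 6: ['display'] (min_width=7, slack=9)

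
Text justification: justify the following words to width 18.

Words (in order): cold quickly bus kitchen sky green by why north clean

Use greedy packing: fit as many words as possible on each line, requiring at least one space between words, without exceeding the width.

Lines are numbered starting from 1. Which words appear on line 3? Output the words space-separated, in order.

Line 1: ['cold', 'quickly', 'bus'] (min_width=16, slack=2)
Line 2: ['kitchen', 'sky', 'green'] (min_width=17, slack=1)
Line 3: ['by', 'why', 'north', 'clean'] (min_width=18, slack=0)

Answer: by why north clean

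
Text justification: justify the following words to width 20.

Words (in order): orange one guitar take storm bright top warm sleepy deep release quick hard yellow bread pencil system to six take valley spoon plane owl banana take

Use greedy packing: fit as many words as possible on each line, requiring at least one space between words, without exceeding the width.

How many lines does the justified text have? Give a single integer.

Answer: 8

Derivation:
Line 1: ['orange', 'one', 'guitar'] (min_width=17, slack=3)
Line 2: ['take', 'storm', 'bright'] (min_width=17, slack=3)
Line 3: ['top', 'warm', 'sleepy', 'deep'] (min_width=20, slack=0)
Line 4: ['release', 'quick', 'hard'] (min_width=18, slack=2)
Line 5: ['yellow', 'bread', 'pencil'] (min_width=19, slack=1)
Line 6: ['system', 'to', 'six', 'take'] (min_width=18, slack=2)
Line 7: ['valley', 'spoon', 'plane'] (min_width=18, slack=2)
Line 8: ['owl', 'banana', 'take'] (min_width=15, slack=5)
Total lines: 8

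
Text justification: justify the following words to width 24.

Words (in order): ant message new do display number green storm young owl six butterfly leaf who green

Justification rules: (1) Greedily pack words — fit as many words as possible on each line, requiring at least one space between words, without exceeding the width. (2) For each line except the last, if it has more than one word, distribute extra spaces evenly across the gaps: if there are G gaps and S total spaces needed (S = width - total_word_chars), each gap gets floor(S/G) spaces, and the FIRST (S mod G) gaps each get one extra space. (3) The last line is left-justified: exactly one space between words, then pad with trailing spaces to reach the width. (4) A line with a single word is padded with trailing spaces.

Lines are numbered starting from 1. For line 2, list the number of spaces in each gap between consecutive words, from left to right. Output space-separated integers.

Answer: 3 3

Derivation:
Line 1: ['ant', 'message', 'new', 'do'] (min_width=18, slack=6)
Line 2: ['display', 'number', 'green'] (min_width=20, slack=4)
Line 3: ['storm', 'young', 'owl', 'six'] (min_width=19, slack=5)
Line 4: ['butterfly', 'leaf', 'who', 'green'] (min_width=24, slack=0)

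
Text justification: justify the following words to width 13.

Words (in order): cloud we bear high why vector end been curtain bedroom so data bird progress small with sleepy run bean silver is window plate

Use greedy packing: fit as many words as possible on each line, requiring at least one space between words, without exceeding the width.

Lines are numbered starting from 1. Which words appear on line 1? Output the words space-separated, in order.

Line 1: ['cloud', 'we', 'bear'] (min_width=13, slack=0)
Line 2: ['high', 'why'] (min_width=8, slack=5)
Line 3: ['vector', 'end'] (min_width=10, slack=3)
Line 4: ['been', 'curtain'] (min_width=12, slack=1)
Line 5: ['bedroom', 'so'] (min_width=10, slack=3)
Line 6: ['data', 'bird'] (min_width=9, slack=4)
Line 7: ['progress'] (min_width=8, slack=5)
Line 8: ['small', 'with'] (min_width=10, slack=3)
Line 9: ['sleepy', 'run'] (min_width=10, slack=3)
Line 10: ['bean', 'silver'] (min_width=11, slack=2)
Line 11: ['is', 'window'] (min_width=9, slack=4)
Line 12: ['plate'] (min_width=5, slack=8)

Answer: cloud we bear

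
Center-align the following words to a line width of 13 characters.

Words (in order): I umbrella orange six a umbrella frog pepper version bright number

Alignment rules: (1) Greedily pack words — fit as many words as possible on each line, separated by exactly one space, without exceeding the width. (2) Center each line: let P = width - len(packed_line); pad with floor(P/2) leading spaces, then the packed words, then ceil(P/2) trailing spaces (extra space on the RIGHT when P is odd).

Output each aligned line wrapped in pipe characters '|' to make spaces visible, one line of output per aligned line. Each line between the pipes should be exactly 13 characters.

Answer: | I umbrella  |
|orange six a |
|umbrella frog|
|   pepper    |
|   version   |
|bright number|

Derivation:
Line 1: ['I', 'umbrella'] (min_width=10, slack=3)
Line 2: ['orange', 'six', 'a'] (min_width=12, slack=1)
Line 3: ['umbrella', 'frog'] (min_width=13, slack=0)
Line 4: ['pepper'] (min_width=6, slack=7)
Line 5: ['version'] (min_width=7, slack=6)
Line 6: ['bright', 'number'] (min_width=13, slack=0)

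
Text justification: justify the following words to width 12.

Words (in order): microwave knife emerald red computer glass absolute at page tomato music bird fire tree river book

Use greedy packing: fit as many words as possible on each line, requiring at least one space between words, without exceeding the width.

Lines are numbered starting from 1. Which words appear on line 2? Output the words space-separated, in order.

Line 1: ['microwave'] (min_width=9, slack=3)
Line 2: ['knife'] (min_width=5, slack=7)
Line 3: ['emerald', 'red'] (min_width=11, slack=1)
Line 4: ['computer'] (min_width=8, slack=4)
Line 5: ['glass'] (min_width=5, slack=7)
Line 6: ['absolute', 'at'] (min_width=11, slack=1)
Line 7: ['page', 'tomato'] (min_width=11, slack=1)
Line 8: ['music', 'bird'] (min_width=10, slack=2)
Line 9: ['fire', 'tree'] (min_width=9, slack=3)
Line 10: ['river', 'book'] (min_width=10, slack=2)

Answer: knife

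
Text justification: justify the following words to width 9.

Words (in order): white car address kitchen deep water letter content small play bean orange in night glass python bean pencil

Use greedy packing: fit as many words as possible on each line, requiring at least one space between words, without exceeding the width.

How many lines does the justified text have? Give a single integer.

Line 1: ['white', 'car'] (min_width=9, slack=0)
Line 2: ['address'] (min_width=7, slack=2)
Line 3: ['kitchen'] (min_width=7, slack=2)
Line 4: ['deep'] (min_width=4, slack=5)
Line 5: ['water'] (min_width=5, slack=4)
Line 6: ['letter'] (min_width=6, slack=3)
Line 7: ['content'] (min_width=7, slack=2)
Line 8: ['small'] (min_width=5, slack=4)
Line 9: ['play', 'bean'] (min_width=9, slack=0)
Line 10: ['orange', 'in'] (min_width=9, slack=0)
Line 11: ['night'] (min_width=5, slack=4)
Line 12: ['glass'] (min_width=5, slack=4)
Line 13: ['python'] (min_width=6, slack=3)
Line 14: ['bean'] (min_width=4, slack=5)
Line 15: ['pencil'] (min_width=6, slack=3)
Total lines: 15

Answer: 15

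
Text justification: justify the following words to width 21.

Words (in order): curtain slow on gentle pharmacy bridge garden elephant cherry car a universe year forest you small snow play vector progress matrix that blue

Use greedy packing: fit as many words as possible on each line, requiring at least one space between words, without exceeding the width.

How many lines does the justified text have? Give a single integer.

Answer: 8

Derivation:
Line 1: ['curtain', 'slow', 'on'] (min_width=15, slack=6)
Line 2: ['gentle', 'pharmacy'] (min_width=15, slack=6)
Line 3: ['bridge', 'garden'] (min_width=13, slack=8)
Line 4: ['elephant', 'cherry', 'car', 'a'] (min_width=21, slack=0)
Line 5: ['universe', 'year', 'forest'] (min_width=20, slack=1)
Line 6: ['you', 'small', 'snow', 'play'] (min_width=19, slack=2)
Line 7: ['vector', 'progress'] (min_width=15, slack=6)
Line 8: ['matrix', 'that', 'blue'] (min_width=16, slack=5)
Total lines: 8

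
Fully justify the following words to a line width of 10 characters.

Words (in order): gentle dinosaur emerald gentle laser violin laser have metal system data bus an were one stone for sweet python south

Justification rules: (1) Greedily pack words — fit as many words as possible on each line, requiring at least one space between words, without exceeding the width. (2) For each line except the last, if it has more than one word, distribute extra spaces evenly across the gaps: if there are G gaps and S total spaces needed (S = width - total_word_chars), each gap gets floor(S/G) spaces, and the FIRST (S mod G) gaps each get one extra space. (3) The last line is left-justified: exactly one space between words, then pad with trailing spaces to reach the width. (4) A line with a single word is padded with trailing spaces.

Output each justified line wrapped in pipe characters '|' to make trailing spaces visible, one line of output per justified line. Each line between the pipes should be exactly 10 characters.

Line 1: ['gentle'] (min_width=6, slack=4)
Line 2: ['dinosaur'] (min_width=8, slack=2)
Line 3: ['emerald'] (min_width=7, slack=3)
Line 4: ['gentle'] (min_width=6, slack=4)
Line 5: ['laser'] (min_width=5, slack=5)
Line 6: ['violin'] (min_width=6, slack=4)
Line 7: ['laser', 'have'] (min_width=10, slack=0)
Line 8: ['metal'] (min_width=5, slack=5)
Line 9: ['system'] (min_width=6, slack=4)
Line 10: ['data', 'bus'] (min_width=8, slack=2)
Line 11: ['an', 'were'] (min_width=7, slack=3)
Line 12: ['one', 'stone'] (min_width=9, slack=1)
Line 13: ['for', 'sweet'] (min_width=9, slack=1)
Line 14: ['python'] (min_width=6, slack=4)
Line 15: ['south'] (min_width=5, slack=5)

Answer: |gentle    |
|dinosaur  |
|emerald   |
|gentle    |
|laser     |
|violin    |
|laser have|
|metal     |
|system    |
|data   bus|
|an    were|
|one  stone|
|for  sweet|
|python    |
|south     |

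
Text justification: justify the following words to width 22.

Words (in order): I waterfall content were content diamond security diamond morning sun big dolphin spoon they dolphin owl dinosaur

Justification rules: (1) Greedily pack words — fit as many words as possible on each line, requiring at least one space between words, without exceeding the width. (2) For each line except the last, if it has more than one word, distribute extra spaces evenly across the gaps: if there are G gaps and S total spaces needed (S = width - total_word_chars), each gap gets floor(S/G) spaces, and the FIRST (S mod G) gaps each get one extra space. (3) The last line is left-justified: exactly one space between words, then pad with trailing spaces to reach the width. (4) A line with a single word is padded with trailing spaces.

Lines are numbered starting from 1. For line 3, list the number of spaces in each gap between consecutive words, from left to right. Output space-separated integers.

Answer: 7

Derivation:
Line 1: ['I', 'waterfall', 'content'] (min_width=19, slack=3)
Line 2: ['were', 'content', 'diamond'] (min_width=20, slack=2)
Line 3: ['security', 'diamond'] (min_width=16, slack=6)
Line 4: ['morning', 'sun', 'big'] (min_width=15, slack=7)
Line 5: ['dolphin', 'spoon', 'they'] (min_width=18, slack=4)
Line 6: ['dolphin', 'owl', 'dinosaur'] (min_width=20, slack=2)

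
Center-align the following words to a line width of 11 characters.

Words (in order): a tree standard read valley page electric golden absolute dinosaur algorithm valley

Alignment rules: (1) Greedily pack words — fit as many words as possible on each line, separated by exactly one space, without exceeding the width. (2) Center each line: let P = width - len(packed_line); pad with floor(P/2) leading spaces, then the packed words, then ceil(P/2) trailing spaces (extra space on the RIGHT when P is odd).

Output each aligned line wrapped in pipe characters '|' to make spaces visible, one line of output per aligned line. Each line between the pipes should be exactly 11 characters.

Answer: |  a tree   |
| standard  |
|read valley|
|   page    |
| electric  |
|  golden   |
| absolute  |
| dinosaur  |
| algorithm |
|  valley   |

Derivation:
Line 1: ['a', 'tree'] (min_width=6, slack=5)
Line 2: ['standard'] (min_width=8, slack=3)
Line 3: ['read', 'valley'] (min_width=11, slack=0)
Line 4: ['page'] (min_width=4, slack=7)
Line 5: ['electric'] (min_width=8, slack=3)
Line 6: ['golden'] (min_width=6, slack=5)
Line 7: ['absolute'] (min_width=8, slack=3)
Line 8: ['dinosaur'] (min_width=8, slack=3)
Line 9: ['algorithm'] (min_width=9, slack=2)
Line 10: ['valley'] (min_width=6, slack=5)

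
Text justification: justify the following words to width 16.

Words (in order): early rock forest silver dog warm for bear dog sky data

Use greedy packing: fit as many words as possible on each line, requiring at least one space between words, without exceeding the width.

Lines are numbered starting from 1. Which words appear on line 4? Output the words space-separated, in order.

Answer: bear dog sky

Derivation:
Line 1: ['early', 'rock'] (min_width=10, slack=6)
Line 2: ['forest', 'silver'] (min_width=13, slack=3)
Line 3: ['dog', 'warm', 'for'] (min_width=12, slack=4)
Line 4: ['bear', 'dog', 'sky'] (min_width=12, slack=4)
Line 5: ['data'] (min_width=4, slack=12)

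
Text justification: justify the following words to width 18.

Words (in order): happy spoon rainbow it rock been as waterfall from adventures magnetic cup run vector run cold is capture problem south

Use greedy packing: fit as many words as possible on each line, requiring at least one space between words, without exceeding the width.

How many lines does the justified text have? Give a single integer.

Answer: 8

Derivation:
Line 1: ['happy', 'spoon'] (min_width=11, slack=7)
Line 2: ['rainbow', 'it', 'rock'] (min_width=15, slack=3)
Line 3: ['been', 'as', 'waterfall'] (min_width=17, slack=1)
Line 4: ['from', 'adventures'] (min_width=15, slack=3)
Line 5: ['magnetic', 'cup', 'run'] (min_width=16, slack=2)
Line 6: ['vector', 'run', 'cold', 'is'] (min_width=18, slack=0)
Line 7: ['capture', 'problem'] (min_width=15, slack=3)
Line 8: ['south'] (min_width=5, slack=13)
Total lines: 8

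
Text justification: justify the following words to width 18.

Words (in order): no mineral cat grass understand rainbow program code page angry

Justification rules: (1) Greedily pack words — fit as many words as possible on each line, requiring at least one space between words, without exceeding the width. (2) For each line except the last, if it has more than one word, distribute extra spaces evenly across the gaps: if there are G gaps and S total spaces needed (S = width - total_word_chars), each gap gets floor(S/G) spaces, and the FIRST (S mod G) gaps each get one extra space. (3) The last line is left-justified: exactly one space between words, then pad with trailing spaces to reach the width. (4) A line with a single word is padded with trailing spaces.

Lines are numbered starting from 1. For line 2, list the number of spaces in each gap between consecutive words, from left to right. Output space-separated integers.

Answer: 3

Derivation:
Line 1: ['no', 'mineral', 'cat'] (min_width=14, slack=4)
Line 2: ['grass', 'understand'] (min_width=16, slack=2)
Line 3: ['rainbow', 'program'] (min_width=15, slack=3)
Line 4: ['code', 'page', 'angry'] (min_width=15, slack=3)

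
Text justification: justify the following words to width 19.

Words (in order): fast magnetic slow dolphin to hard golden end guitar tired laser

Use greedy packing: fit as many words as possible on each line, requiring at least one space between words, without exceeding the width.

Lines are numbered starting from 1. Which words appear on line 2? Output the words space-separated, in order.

Answer: dolphin to hard

Derivation:
Line 1: ['fast', 'magnetic', 'slow'] (min_width=18, slack=1)
Line 2: ['dolphin', 'to', 'hard'] (min_width=15, slack=4)
Line 3: ['golden', 'end', 'guitar'] (min_width=17, slack=2)
Line 4: ['tired', 'laser'] (min_width=11, slack=8)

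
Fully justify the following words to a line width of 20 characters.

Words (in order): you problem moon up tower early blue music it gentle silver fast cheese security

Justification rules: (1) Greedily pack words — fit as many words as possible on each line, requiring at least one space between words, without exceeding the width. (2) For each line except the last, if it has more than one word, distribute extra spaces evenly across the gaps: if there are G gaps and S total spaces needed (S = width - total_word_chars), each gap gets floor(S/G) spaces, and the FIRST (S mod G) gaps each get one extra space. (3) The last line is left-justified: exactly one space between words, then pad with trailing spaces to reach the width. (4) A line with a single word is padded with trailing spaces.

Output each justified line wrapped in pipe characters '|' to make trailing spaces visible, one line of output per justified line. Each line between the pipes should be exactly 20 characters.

Line 1: ['you', 'problem', 'moon', 'up'] (min_width=19, slack=1)
Line 2: ['tower', 'early', 'blue'] (min_width=16, slack=4)
Line 3: ['music', 'it', 'gentle'] (min_width=15, slack=5)
Line 4: ['silver', 'fast', 'cheese'] (min_width=18, slack=2)
Line 5: ['security'] (min_width=8, slack=12)

Answer: |you  problem moon up|
|tower   early   blue|
|music    it   gentle|
|silver  fast  cheese|
|security            |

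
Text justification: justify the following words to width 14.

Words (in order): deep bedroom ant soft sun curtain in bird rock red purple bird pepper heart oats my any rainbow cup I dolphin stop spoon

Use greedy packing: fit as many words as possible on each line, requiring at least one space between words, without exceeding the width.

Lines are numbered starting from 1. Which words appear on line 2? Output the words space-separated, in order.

Line 1: ['deep', 'bedroom'] (min_width=12, slack=2)
Line 2: ['ant', 'soft', 'sun'] (min_width=12, slack=2)
Line 3: ['curtain', 'in'] (min_width=10, slack=4)
Line 4: ['bird', 'rock', 'red'] (min_width=13, slack=1)
Line 5: ['purple', 'bird'] (min_width=11, slack=3)
Line 6: ['pepper', 'heart'] (min_width=12, slack=2)
Line 7: ['oats', 'my', 'any'] (min_width=11, slack=3)
Line 8: ['rainbow', 'cup', 'I'] (min_width=13, slack=1)
Line 9: ['dolphin', 'stop'] (min_width=12, slack=2)
Line 10: ['spoon'] (min_width=5, slack=9)

Answer: ant soft sun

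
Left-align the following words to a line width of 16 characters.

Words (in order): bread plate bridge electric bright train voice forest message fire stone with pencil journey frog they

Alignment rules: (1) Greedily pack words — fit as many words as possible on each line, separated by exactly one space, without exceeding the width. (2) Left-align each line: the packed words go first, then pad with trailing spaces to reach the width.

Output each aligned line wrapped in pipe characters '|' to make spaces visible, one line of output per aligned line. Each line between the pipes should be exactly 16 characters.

Answer: |bread plate     |
|bridge electric |
|bright train    |
|voice forest    |
|message fire    |
|stone with      |
|pencil journey  |
|frog they       |

Derivation:
Line 1: ['bread', 'plate'] (min_width=11, slack=5)
Line 2: ['bridge', 'electric'] (min_width=15, slack=1)
Line 3: ['bright', 'train'] (min_width=12, slack=4)
Line 4: ['voice', 'forest'] (min_width=12, slack=4)
Line 5: ['message', 'fire'] (min_width=12, slack=4)
Line 6: ['stone', 'with'] (min_width=10, slack=6)
Line 7: ['pencil', 'journey'] (min_width=14, slack=2)
Line 8: ['frog', 'they'] (min_width=9, slack=7)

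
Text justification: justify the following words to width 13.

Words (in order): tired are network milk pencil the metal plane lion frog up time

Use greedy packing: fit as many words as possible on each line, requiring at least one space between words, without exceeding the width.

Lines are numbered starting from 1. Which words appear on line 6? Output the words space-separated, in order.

Line 1: ['tired', 'are'] (min_width=9, slack=4)
Line 2: ['network', 'milk'] (min_width=12, slack=1)
Line 3: ['pencil', 'the'] (min_width=10, slack=3)
Line 4: ['metal', 'plane'] (min_width=11, slack=2)
Line 5: ['lion', 'frog', 'up'] (min_width=12, slack=1)
Line 6: ['time'] (min_width=4, slack=9)

Answer: time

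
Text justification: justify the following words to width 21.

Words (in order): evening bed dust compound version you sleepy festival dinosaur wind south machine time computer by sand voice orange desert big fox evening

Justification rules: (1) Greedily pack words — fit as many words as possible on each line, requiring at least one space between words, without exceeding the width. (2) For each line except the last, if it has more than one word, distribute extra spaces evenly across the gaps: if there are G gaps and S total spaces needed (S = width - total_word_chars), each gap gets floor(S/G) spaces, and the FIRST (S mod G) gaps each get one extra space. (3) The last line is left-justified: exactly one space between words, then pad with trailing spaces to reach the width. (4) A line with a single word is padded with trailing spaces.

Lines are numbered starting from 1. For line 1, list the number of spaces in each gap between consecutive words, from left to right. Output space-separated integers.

Line 1: ['evening', 'bed', 'dust'] (min_width=16, slack=5)
Line 2: ['compound', 'version', 'you'] (min_width=20, slack=1)
Line 3: ['sleepy', 'festival'] (min_width=15, slack=6)
Line 4: ['dinosaur', 'wind', 'south'] (min_width=19, slack=2)
Line 5: ['machine', 'time', 'computer'] (min_width=21, slack=0)
Line 6: ['by', 'sand', 'voice', 'orange'] (min_width=20, slack=1)
Line 7: ['desert', 'big', 'fox'] (min_width=14, slack=7)
Line 8: ['evening'] (min_width=7, slack=14)

Answer: 4 3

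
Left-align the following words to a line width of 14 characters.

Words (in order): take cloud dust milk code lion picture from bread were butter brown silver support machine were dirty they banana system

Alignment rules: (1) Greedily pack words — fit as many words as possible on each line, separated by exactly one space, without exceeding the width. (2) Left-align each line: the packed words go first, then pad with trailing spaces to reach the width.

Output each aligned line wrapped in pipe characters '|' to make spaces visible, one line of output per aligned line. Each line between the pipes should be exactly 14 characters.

Answer: |take cloud    |
|dust milk code|
|lion picture  |
|from bread    |
|were butter   |
|brown silver  |
|support       |
|machine were  |
|dirty they    |
|banana system |

Derivation:
Line 1: ['take', 'cloud'] (min_width=10, slack=4)
Line 2: ['dust', 'milk', 'code'] (min_width=14, slack=0)
Line 3: ['lion', 'picture'] (min_width=12, slack=2)
Line 4: ['from', 'bread'] (min_width=10, slack=4)
Line 5: ['were', 'butter'] (min_width=11, slack=3)
Line 6: ['brown', 'silver'] (min_width=12, slack=2)
Line 7: ['support'] (min_width=7, slack=7)
Line 8: ['machine', 'were'] (min_width=12, slack=2)
Line 9: ['dirty', 'they'] (min_width=10, slack=4)
Line 10: ['banana', 'system'] (min_width=13, slack=1)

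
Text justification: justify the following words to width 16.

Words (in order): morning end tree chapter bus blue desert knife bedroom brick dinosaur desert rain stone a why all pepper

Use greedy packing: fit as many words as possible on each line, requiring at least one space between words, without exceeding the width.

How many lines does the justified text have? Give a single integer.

Answer: 7

Derivation:
Line 1: ['morning', 'end', 'tree'] (min_width=16, slack=0)
Line 2: ['chapter', 'bus', 'blue'] (min_width=16, slack=0)
Line 3: ['desert', 'knife'] (min_width=12, slack=4)
Line 4: ['bedroom', 'brick'] (min_width=13, slack=3)
Line 5: ['dinosaur', 'desert'] (min_width=15, slack=1)
Line 6: ['rain', 'stone', 'a', 'why'] (min_width=16, slack=0)
Line 7: ['all', 'pepper'] (min_width=10, slack=6)
Total lines: 7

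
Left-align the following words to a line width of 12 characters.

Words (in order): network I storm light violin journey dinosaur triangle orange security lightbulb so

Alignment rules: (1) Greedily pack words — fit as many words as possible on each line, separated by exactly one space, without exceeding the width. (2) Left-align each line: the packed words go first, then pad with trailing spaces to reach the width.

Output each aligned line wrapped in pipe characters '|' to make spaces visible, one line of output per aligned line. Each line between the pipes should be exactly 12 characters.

Line 1: ['network', 'I'] (min_width=9, slack=3)
Line 2: ['storm', 'light'] (min_width=11, slack=1)
Line 3: ['violin'] (min_width=6, slack=6)
Line 4: ['journey'] (min_width=7, slack=5)
Line 5: ['dinosaur'] (min_width=8, slack=4)
Line 6: ['triangle'] (min_width=8, slack=4)
Line 7: ['orange'] (min_width=6, slack=6)
Line 8: ['security'] (min_width=8, slack=4)
Line 9: ['lightbulb', 'so'] (min_width=12, slack=0)

Answer: |network I   |
|storm light |
|violin      |
|journey     |
|dinosaur    |
|triangle    |
|orange      |
|security    |
|lightbulb so|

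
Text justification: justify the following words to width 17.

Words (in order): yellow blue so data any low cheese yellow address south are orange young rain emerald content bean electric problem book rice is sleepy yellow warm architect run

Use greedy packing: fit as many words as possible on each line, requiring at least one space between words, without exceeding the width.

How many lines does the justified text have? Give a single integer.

Answer: 11

Derivation:
Line 1: ['yellow', 'blue', 'so'] (min_width=14, slack=3)
Line 2: ['data', 'any', 'low'] (min_width=12, slack=5)
Line 3: ['cheese', 'yellow'] (min_width=13, slack=4)
Line 4: ['address', 'south', 'are'] (min_width=17, slack=0)
Line 5: ['orange', 'young', 'rain'] (min_width=17, slack=0)
Line 6: ['emerald', 'content'] (min_width=15, slack=2)
Line 7: ['bean', 'electric'] (min_width=13, slack=4)
Line 8: ['problem', 'book', 'rice'] (min_width=17, slack=0)
Line 9: ['is', 'sleepy', 'yellow'] (min_width=16, slack=1)
Line 10: ['warm', 'architect'] (min_width=14, slack=3)
Line 11: ['run'] (min_width=3, slack=14)
Total lines: 11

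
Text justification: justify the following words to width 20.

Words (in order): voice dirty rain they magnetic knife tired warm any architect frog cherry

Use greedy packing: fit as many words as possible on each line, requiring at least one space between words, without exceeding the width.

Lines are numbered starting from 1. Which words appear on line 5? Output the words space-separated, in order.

Line 1: ['voice', 'dirty', 'rain'] (min_width=16, slack=4)
Line 2: ['they', 'magnetic', 'knife'] (min_width=19, slack=1)
Line 3: ['tired', 'warm', 'any'] (min_width=14, slack=6)
Line 4: ['architect', 'frog'] (min_width=14, slack=6)
Line 5: ['cherry'] (min_width=6, slack=14)

Answer: cherry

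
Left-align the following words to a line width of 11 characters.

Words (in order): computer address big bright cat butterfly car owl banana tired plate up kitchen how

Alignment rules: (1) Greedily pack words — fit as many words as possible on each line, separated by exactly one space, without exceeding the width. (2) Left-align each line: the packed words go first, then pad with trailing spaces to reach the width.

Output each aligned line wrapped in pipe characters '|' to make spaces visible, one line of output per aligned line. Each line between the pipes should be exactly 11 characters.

Line 1: ['computer'] (min_width=8, slack=3)
Line 2: ['address', 'big'] (min_width=11, slack=0)
Line 3: ['bright', 'cat'] (min_width=10, slack=1)
Line 4: ['butterfly'] (min_width=9, slack=2)
Line 5: ['car', 'owl'] (min_width=7, slack=4)
Line 6: ['banana'] (min_width=6, slack=5)
Line 7: ['tired', 'plate'] (min_width=11, slack=0)
Line 8: ['up', 'kitchen'] (min_width=10, slack=1)
Line 9: ['how'] (min_width=3, slack=8)

Answer: |computer   |
|address big|
|bright cat |
|butterfly  |
|car owl    |
|banana     |
|tired plate|
|up kitchen |
|how        |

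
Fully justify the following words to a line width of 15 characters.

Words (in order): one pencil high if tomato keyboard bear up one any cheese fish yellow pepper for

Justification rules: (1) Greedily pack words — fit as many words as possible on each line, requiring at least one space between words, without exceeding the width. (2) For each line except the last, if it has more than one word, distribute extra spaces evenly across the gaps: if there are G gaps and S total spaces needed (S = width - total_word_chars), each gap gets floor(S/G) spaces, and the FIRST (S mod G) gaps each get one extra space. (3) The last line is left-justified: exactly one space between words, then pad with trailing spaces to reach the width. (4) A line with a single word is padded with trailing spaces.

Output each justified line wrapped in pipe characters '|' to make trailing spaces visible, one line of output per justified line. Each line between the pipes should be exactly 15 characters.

Answer: |one pencil high|
|if       tomato|
|keyboard   bear|
|up    one   any|
|cheese     fish|
|yellow   pepper|
|for            |

Derivation:
Line 1: ['one', 'pencil', 'high'] (min_width=15, slack=0)
Line 2: ['if', 'tomato'] (min_width=9, slack=6)
Line 3: ['keyboard', 'bear'] (min_width=13, slack=2)
Line 4: ['up', 'one', 'any'] (min_width=10, slack=5)
Line 5: ['cheese', 'fish'] (min_width=11, slack=4)
Line 6: ['yellow', 'pepper'] (min_width=13, slack=2)
Line 7: ['for'] (min_width=3, slack=12)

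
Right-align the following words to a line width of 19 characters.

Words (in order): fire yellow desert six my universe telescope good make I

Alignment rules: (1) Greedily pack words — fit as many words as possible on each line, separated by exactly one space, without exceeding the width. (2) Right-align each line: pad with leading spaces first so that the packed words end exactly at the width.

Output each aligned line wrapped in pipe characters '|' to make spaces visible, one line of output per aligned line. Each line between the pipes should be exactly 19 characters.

Line 1: ['fire', 'yellow', 'desert'] (min_width=18, slack=1)
Line 2: ['six', 'my', 'universe'] (min_width=15, slack=4)
Line 3: ['telescope', 'good', 'make'] (min_width=19, slack=0)
Line 4: ['I'] (min_width=1, slack=18)

Answer: | fire yellow desert|
|    six my universe|
|telescope good make|
|                  I|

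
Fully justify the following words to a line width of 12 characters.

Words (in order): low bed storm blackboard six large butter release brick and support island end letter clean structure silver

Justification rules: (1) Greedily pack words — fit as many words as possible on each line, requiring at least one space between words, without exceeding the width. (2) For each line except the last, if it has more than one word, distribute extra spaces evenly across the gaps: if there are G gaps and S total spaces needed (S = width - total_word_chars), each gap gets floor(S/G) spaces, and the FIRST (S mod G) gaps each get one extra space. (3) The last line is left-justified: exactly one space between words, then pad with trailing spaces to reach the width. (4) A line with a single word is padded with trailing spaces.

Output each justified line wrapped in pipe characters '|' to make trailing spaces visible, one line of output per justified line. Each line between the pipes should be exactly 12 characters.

Line 1: ['low', 'bed'] (min_width=7, slack=5)
Line 2: ['storm'] (min_width=5, slack=7)
Line 3: ['blackboard'] (min_width=10, slack=2)
Line 4: ['six', 'large'] (min_width=9, slack=3)
Line 5: ['butter'] (min_width=6, slack=6)
Line 6: ['release'] (min_width=7, slack=5)
Line 7: ['brick', 'and'] (min_width=9, slack=3)
Line 8: ['support'] (min_width=7, slack=5)
Line 9: ['island', 'end'] (min_width=10, slack=2)
Line 10: ['letter', 'clean'] (min_width=12, slack=0)
Line 11: ['structure'] (min_width=9, slack=3)
Line 12: ['silver'] (min_width=6, slack=6)

Answer: |low      bed|
|storm       |
|blackboard  |
|six    large|
|butter      |
|release     |
|brick    and|
|support     |
|island   end|
|letter clean|
|structure   |
|silver      |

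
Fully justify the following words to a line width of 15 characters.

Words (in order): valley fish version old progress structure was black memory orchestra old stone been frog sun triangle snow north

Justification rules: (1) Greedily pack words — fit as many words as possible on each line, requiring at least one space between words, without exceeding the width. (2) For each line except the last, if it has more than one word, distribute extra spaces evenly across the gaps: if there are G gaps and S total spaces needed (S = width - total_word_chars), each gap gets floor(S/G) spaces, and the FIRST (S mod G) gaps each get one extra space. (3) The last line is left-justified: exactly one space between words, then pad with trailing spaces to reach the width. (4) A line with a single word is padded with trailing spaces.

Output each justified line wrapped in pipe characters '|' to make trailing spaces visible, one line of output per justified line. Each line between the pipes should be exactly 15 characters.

Line 1: ['valley', 'fish'] (min_width=11, slack=4)
Line 2: ['version', 'old'] (min_width=11, slack=4)
Line 3: ['progress'] (min_width=8, slack=7)
Line 4: ['structure', 'was'] (min_width=13, slack=2)
Line 5: ['black', 'memory'] (min_width=12, slack=3)
Line 6: ['orchestra', 'old'] (min_width=13, slack=2)
Line 7: ['stone', 'been', 'frog'] (min_width=15, slack=0)
Line 8: ['sun', 'triangle'] (min_width=12, slack=3)
Line 9: ['snow', 'north'] (min_width=10, slack=5)

Answer: |valley     fish|
|version     old|
|progress       |
|structure   was|
|black    memory|
|orchestra   old|
|stone been frog|
|sun    triangle|
|snow north     |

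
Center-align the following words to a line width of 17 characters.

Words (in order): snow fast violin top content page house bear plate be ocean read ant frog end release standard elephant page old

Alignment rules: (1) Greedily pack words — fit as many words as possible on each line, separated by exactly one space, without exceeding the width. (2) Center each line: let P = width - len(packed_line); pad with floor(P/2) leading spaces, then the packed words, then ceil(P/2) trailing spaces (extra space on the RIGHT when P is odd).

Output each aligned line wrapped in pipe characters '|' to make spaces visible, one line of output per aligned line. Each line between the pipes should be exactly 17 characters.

Answer: |snow fast violin |
|top content page |
|house bear plate |
|be ocean read ant|
|frog end release |
|standard elephant|
|    page old     |

Derivation:
Line 1: ['snow', 'fast', 'violin'] (min_width=16, slack=1)
Line 2: ['top', 'content', 'page'] (min_width=16, slack=1)
Line 3: ['house', 'bear', 'plate'] (min_width=16, slack=1)
Line 4: ['be', 'ocean', 'read', 'ant'] (min_width=17, slack=0)
Line 5: ['frog', 'end', 'release'] (min_width=16, slack=1)
Line 6: ['standard', 'elephant'] (min_width=17, slack=0)
Line 7: ['page', 'old'] (min_width=8, slack=9)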